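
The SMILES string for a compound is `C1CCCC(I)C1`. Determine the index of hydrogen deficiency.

1

Atom tally by fragment:
  cyclohexane ring core → C:6 H:12
  (− 1 ring H displaced by substituents)
  + I → I:1
Element totals:
  C: 6
  H: 11
  I: 1
Molecular formula: C6H11I.
DoU = (2C + 2 + N − H − X) / 2 = (2·6 + 2 + 0 − 11 − 1) / 2 = 1.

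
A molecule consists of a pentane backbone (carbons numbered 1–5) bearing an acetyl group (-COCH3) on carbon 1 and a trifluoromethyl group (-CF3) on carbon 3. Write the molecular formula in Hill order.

Atom tally by fragment:
  CH3COCH2 → C:3 H:5 O:1
  CH2 → C:1 H:2
  CH(CF3) → C:2 H:1 F:3
  CH2 → C:1 H:2
  CH3 → C:1 H:3
Element totals:
  C: 8
  H: 13
  F: 3
  O: 1

C8H13F3O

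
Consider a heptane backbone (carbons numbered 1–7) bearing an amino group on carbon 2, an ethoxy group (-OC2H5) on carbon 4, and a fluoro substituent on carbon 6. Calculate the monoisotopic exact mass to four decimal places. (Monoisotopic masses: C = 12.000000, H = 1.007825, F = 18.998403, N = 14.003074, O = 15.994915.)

177.1529

Atom tally by fragment:
  CH3 → C:1 H:3
  CH(NH2) → C:1 H:3 N:1
  CH2 → C:1 H:2
  CH(OC2H5) → C:3 H:6 O:1
  CH2 → C:1 H:2
  CH(F) → C:1 H:1 F:1
  CH3 → C:1 H:3
Element totals:
  C: 9
  H: 20
  F: 1
  N: 1
  O: 1
Molecular formula: C9H20FNO.
  M = 9(12.0) + 20(1.007825) + 18.998403 + 14.003074 + 15.994915
    = 108.000000 + 20.156500 + 18.998403 + 14.003074 + 15.994915 = 177.152892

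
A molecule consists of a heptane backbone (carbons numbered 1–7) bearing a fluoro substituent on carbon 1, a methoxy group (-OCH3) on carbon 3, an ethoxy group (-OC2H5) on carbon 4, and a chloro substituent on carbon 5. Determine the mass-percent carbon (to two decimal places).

52.98%

Atom tally by fragment:
  FCH2 → C:1 H:2 F:1
  CH2 → C:1 H:2
  CH(OCH3) → C:2 H:4 O:1
  CH(OC2H5) → C:3 H:6 O:1
  CH(Cl) → C:1 H:1 Cl:1
  CH2 → C:1 H:2
  CH3 → C:1 H:3
Element totals:
  C: 10
  H: 20
  Cl: 1
  F: 1
  O: 2
Molecular formula: C10H20ClFO2.
Molar mass = 226.716 g/mol.
Mass from C: 10 × 12.011 = 120.110 g/mol.
%C = 120.110 / 226.716 × 100 = 52.98%.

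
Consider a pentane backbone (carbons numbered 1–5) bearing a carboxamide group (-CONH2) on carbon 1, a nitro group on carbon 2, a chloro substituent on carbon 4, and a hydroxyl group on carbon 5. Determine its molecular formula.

C6H11ClN2O4

Atom tally by fragment:
  H2NOCCH2 → C:2 H:4 O:1 N:1
  CH(NO2) → C:1 H:1 N:1 O:2
  CH2 → C:1 H:2
  CH(Cl) → C:1 H:1 Cl:1
  CH2OH → C:1 H:3 O:1
Element totals:
  C: 6
  H: 11
  Cl: 1
  N: 2
  O: 4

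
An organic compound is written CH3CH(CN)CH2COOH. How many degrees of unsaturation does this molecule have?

Atom tally by fragment:
  CH3 → C:1 H:3
  CH(CN) → C:2 H:1 N:1
  CH2COOH → C:2 H:3 O:2
Element totals:
  C: 5
  H: 7
  N: 1
  O: 2
Molecular formula: C5H7NO2.
DoU = (2C + 2 + N − H − X) / 2 = (2·5 + 2 + 1 − 7 − 0) / 2 = 3.

3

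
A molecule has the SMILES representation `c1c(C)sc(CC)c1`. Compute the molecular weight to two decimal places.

126.22 g/mol

Atom tally by fragment:
  thiophene ring core → C:4 H:4 S:1
  (− 2 ring H displaced by substituents)
  + CH3 → C:1 H:3
  + C2H5 → C:2 H:5
Element totals:
  C: 7
  H: 10
  S: 1
Molecular formula: C7H10S.
  M = 7(12.011) + 10(1.008) + 32.06
    = 84.077 + 10.080 + 32.060 = 126.217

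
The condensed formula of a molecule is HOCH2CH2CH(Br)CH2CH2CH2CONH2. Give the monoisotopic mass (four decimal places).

223.0208

Atom tally by fragment:
  HOCH2CH2 → C:2 H:5 O:1
  CH(Br) → C:1 H:1 Br:1
  CH2 → C:1 H:2
  CH2 → C:1 H:2
  CH2CONH2 → C:2 H:4 O:1 N:1
Element totals:
  C: 7
  H: 14
  Br: 1
  N: 1
  O: 2
Molecular formula: C7H14BrNO2.
  M = 7(12.0) + 14(1.007825) + 78.918338 + 14.003074 + 2(15.994915)
    = 84.000000 + 14.109550 + 78.918338 + 14.003074 + 31.989830 = 223.020792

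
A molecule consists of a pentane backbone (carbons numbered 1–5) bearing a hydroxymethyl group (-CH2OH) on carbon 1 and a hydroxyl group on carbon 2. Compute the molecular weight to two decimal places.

118.18 g/mol

Atom tally by fragment:
  HOCH2CH2 → C:2 H:5 O:1
  CH(OH) → C:1 H:2 O:1
  CH2 → C:1 H:2
  CH2 → C:1 H:2
  CH3 → C:1 H:3
Element totals:
  C: 6
  H: 14
  O: 2
Molecular formula: C6H14O2.
  M = 6(12.011) + 14(1.008) + 2(15.999)
    = 72.066 + 14.112 + 31.998 = 118.176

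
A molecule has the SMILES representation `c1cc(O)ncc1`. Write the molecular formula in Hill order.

Atom tally by fragment:
  pyridine ring core → C:5 H:5 N:1
  (− 1 ring H displaced by substituents)
  + OH → O:1 H:1
Element totals:
  C: 5
  H: 5
  N: 1
  O: 1

C5H5NO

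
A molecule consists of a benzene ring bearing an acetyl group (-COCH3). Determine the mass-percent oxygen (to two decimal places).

13.32%

Atom tally by fragment:
  benzene ring core → C:6 H:6
  (− 1 ring H displaced by substituents)
  + COCH3 → C:2 H:3 O:1
Element totals:
  C: 8
  H: 8
  O: 1
Molecular formula: C8H8O.
Molar mass = 120.151 g/mol.
Mass from O: 1 × 15.999 = 15.999 g/mol.
%O = 15.999 / 120.151 × 100 = 13.32%.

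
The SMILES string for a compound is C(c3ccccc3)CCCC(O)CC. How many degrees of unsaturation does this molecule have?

4

Atom tally by fragment:
  C6H5CH2 → C:7 H:7
  CH2 → C:1 H:2
  CH2 → C:1 H:2
  CH2 → C:1 H:2
  CH(OH) → C:1 H:2 O:1
  CH2 → C:1 H:2
  CH3 → C:1 H:3
Element totals:
  C: 13
  H: 20
  O: 1
Molecular formula: C13H20O.
DoU = (2C + 2 + N − H − X) / 2 = (2·13 + 2 + 0 − 20 − 0) / 2 = 4.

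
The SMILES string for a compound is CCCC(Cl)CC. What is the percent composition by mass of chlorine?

Atom tally by fragment:
  CH3 → C:1 H:3
  CH2 → C:1 H:2
  CH2 → C:1 H:2
  CH(Cl) → C:1 H:1 Cl:1
  CH2 → C:1 H:2
  CH3 → C:1 H:3
Element totals:
  C: 6
  H: 13
  Cl: 1
Molecular formula: C6H13Cl.
Molar mass = 120.620 g/mol.
Mass from Cl: 1 × 35.45 = 35.450 g/mol.
%Cl = 35.450 / 120.620 × 100 = 29.39%.

29.39%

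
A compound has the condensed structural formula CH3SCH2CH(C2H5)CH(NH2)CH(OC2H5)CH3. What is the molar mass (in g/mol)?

205.36 g/mol

Atom tally by fragment:
  CH3SCH2 → C:2 H:5 S:1
  CH(C2H5) → C:3 H:6
  CH(NH2) → C:1 H:3 N:1
  CH(OC2H5) → C:3 H:6 O:1
  CH3 → C:1 H:3
Element totals:
  C: 10
  H: 23
  N: 1
  O: 1
  S: 1
Molecular formula: C10H23NOS.
  M = 10(12.011) + 23(1.008) + 14.007 + 15.999 + 32.06
    = 120.110 + 23.184 + 14.007 + 15.999 + 32.060 = 205.360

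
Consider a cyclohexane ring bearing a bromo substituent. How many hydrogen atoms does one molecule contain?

11

Atom tally by fragment:
  cyclohexane ring core → C:6 H:12
  (− 1 ring H displaced by substituents)
  + Br → Br:1
Element totals:
  C: 6
  H: 11
  Br: 1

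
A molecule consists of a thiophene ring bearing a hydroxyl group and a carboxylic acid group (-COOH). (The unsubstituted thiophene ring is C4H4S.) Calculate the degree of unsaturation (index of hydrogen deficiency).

4

Atom tally by fragment:
  thiophene ring core → C:4 H:4 S:1
  (− 2 ring H displaced by substituents)
  + OH → O:1 H:1
  + COOH → C:1 H:1 O:2
Element totals:
  C: 5
  H: 4
  O: 3
  S: 1
Molecular formula: C5H4O3S.
DoU = (2C + 2 + N − H − X) / 2 = (2·5 + 2 + 0 − 4 − 0) / 2 = 4.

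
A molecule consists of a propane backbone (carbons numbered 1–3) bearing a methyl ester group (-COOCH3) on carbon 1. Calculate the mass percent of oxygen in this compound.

Atom tally by fragment:
  CH3OOCCH2 → C:3 H:5 O:2
  CH2 → C:1 H:2
  CH3 → C:1 H:3
Element totals:
  C: 5
  H: 10
  O: 2
Molecular formula: C5H10O2.
Molar mass = 102.133 g/mol.
Mass from O: 2 × 15.999 = 31.998 g/mol.
%O = 31.998 / 102.133 × 100 = 31.33%.

31.33%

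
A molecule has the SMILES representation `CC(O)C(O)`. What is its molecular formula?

C3H8O2

Atom tally by fragment:
  CH3 → C:1 H:3
  CH(OH) → C:1 H:2 O:1
  CH2OH → C:1 H:3 O:1
Element totals:
  C: 3
  H: 8
  O: 2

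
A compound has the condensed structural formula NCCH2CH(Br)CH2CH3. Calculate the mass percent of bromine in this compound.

Atom tally by fragment:
  NCCH2 → C:2 H:2 N:1
  CH(Br) → C:1 H:1 Br:1
  CH2 → C:1 H:2
  CH3 → C:1 H:3
Element totals:
  C: 5
  H: 8
  Br: 1
  N: 1
Molecular formula: C5H8BrN.
Molar mass = 162.030 g/mol.
Mass from Br: 1 × 79.904 = 79.904 g/mol.
%Br = 79.904 / 162.030 × 100 = 49.31%.

49.31%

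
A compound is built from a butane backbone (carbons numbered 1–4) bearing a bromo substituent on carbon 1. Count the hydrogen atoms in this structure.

Atom tally by fragment:
  BrCH2 → C:1 H:2 Br:1
  CH2 → C:1 H:2
  CH2 → C:1 H:2
  CH3 → C:1 H:3
Element totals:
  C: 4
  H: 9
  Br: 1

9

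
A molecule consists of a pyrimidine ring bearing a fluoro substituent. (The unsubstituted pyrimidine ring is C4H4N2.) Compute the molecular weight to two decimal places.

Atom tally by fragment:
  pyrimidine ring core → C:4 H:4 N:2
  (− 1 ring H displaced by substituents)
  + F → F:1
Element totals:
  C: 4
  H: 3
  F: 1
  N: 2
Molecular formula: C4H3FN2.
  M = 4(12.011) + 3(1.008) + 18.998 + 2(14.007)
    = 48.044 + 3.024 + 18.998 + 28.014 = 98.080

98.08 g/mol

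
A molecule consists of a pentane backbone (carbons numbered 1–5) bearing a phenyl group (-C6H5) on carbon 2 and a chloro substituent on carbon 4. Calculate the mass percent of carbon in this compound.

72.32%

Atom tally by fragment:
  CH3 → C:1 H:3
  CH(C6H5) → C:7 H:6
  CH2 → C:1 H:2
  CH(Cl) → C:1 H:1 Cl:1
  CH3 → C:1 H:3
Element totals:
  C: 11
  H: 15
  Cl: 1
Molecular formula: C11H15Cl.
Molar mass = 182.691 g/mol.
Mass from C: 11 × 12.011 = 132.121 g/mol.
%C = 132.121 / 182.691 × 100 = 72.32%.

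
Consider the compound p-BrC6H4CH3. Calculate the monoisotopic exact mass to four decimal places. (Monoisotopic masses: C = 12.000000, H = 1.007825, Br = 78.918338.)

Atom tally by fragment:
  benzene ring core → C:6 H:6
  (− 2 ring H displaced by substituents)
  + Br → Br:1
  + CH3 → C:1 H:3
Element totals:
  C: 7
  H: 7
  Br: 1
Molecular formula: C7H7Br.
  M = 7(12.0) + 7(1.007825) + 78.918338
    = 84.000000 + 7.054775 + 78.918338 = 169.973113

169.9731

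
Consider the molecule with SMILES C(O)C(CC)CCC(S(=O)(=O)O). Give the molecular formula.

Atom tally by fragment:
  HOCH2 → C:1 H:3 O:1
  CH(C2H5) → C:3 H:6
  CH2 → C:1 H:2
  CH2 → C:1 H:2
  CH2SO3H → C:1 H:3 S:1 O:3
Element totals:
  C: 7
  H: 16
  O: 4
  S: 1

C7H16O4S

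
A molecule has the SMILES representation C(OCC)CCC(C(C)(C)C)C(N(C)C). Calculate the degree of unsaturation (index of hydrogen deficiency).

Atom tally by fragment:
  C2H5OCH2 → C:3 H:7 O:1
  CH2 → C:1 H:2
  CH2 → C:1 H:2
  CH(C(CH3)3) → C:5 H:10
  CH2N(CH3)2 → C:3 H:8 N:1
Element totals:
  C: 13
  H: 29
  N: 1
  O: 1
Molecular formula: C13H29NO.
DoU = (2C + 2 + N − H − X) / 2 = (2·13 + 2 + 1 − 29 − 0) / 2 = 0.

0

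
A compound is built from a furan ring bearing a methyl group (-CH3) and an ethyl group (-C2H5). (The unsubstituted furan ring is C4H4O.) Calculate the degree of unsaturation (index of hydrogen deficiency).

3

Atom tally by fragment:
  furan ring core → C:4 H:4 O:1
  (− 2 ring H displaced by substituents)
  + CH3 → C:1 H:3
  + C2H5 → C:2 H:5
Element totals:
  C: 7
  H: 10
  O: 1
Molecular formula: C7H10O.
DoU = (2C + 2 + N − H − X) / 2 = (2·7 + 2 + 0 − 10 − 0) / 2 = 3.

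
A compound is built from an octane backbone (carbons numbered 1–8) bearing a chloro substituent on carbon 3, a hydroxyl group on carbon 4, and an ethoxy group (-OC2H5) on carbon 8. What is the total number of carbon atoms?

Atom tally by fragment:
  CH3 → C:1 H:3
  CH2 → C:1 H:2
  CH(Cl) → C:1 H:1 Cl:1
  CH(OH) → C:1 H:2 O:1
  CH2 → C:1 H:2
  CH2 → C:1 H:2
  CH2 → C:1 H:2
  CH2OC2H5 → C:3 H:7 O:1
Element totals:
  C: 10
  H: 21
  Cl: 1
  O: 2

10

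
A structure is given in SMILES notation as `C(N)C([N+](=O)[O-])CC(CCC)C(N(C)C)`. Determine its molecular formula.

Atom tally by fragment:
  H2NCH2 → C:1 H:4 N:1
  CH(NO2) → C:1 H:1 N:1 O:2
  CH2 → C:1 H:2
  CH(CH2CH2CH3) → C:4 H:8
  CH2N(CH3)2 → C:3 H:8 N:1
Element totals:
  C: 10
  H: 23
  N: 3
  O: 2

C10H23N3O2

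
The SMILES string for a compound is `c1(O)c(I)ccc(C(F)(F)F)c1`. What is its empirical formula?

C7H4F3IO

Atom tally by fragment:
  benzene ring core → C:6 H:6
  (− 3 ring H displaced by substituents)
  + OH → O:1 H:1
  + I → I:1
  + CF3 → C:1 F:3
Element totals:
  C: 7
  H: 4
  F: 3
  I: 1
  O: 1
Molecular formula: C7H4F3IO.
gcd of subscripts (7, 3, 4, 1, 1) = 1, so the empirical formula equals the molecular formula.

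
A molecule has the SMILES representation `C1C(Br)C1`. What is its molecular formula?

C3H5Br

Atom tally by fragment:
  cyclopropane ring core → C:3 H:6
  (− 1 ring H displaced by substituents)
  + Br → Br:1
Element totals:
  C: 3
  H: 5
  Br: 1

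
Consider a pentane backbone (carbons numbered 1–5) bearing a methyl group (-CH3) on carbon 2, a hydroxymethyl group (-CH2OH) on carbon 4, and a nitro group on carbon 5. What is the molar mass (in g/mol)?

161.20 g/mol

Atom tally by fragment:
  CH3 → C:1 H:3
  CH(CH3) → C:2 H:4
  CH2 → C:1 H:2
  CH(CH2OH) → C:2 H:4 O:1
  CH2NO2 → C:1 H:2 N:1 O:2
Element totals:
  C: 7
  H: 15
  N: 1
  O: 3
Molecular formula: C7H15NO3.
  M = 7(12.011) + 15(1.008) + 14.007 + 3(15.999)
    = 84.077 + 15.120 + 14.007 + 47.997 = 161.201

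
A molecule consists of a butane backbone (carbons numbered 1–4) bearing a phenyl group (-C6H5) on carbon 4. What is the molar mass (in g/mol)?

134.22 g/mol

Atom tally by fragment:
  CH3 → C:1 H:3
  CH2 → C:1 H:2
  CH2 → C:1 H:2
  CH2C6H5 → C:7 H:7
Element totals:
  C: 10
  H: 14
Molecular formula: C10H14.
  M = 10(12.011) + 14(1.008)
    = 120.110 + 14.112 = 134.222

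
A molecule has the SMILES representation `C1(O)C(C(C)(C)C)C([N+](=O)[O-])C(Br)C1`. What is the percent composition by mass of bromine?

Atom tally by fragment:
  cyclopentane ring core → C:5 H:10
  (− 4 ring H displaced by substituents)
  + OH → O:1 H:1
  + C(CH3)3 → C:4 H:9
  + NO2 → N:1 O:2
  + Br → Br:1
Element totals:
  C: 9
  H: 16
  Br: 1
  N: 1
  O: 3
Molecular formula: C9H16BrNO3.
Molar mass = 266.135 g/mol.
Mass from Br: 1 × 79.904 = 79.904 g/mol.
%Br = 79.904 / 266.135 × 100 = 30.02%.

30.02%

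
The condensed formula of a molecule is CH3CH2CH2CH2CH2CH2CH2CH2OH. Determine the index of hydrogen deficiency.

Element totals:
  C: 8
  H: 18
  O: 1
Molecular formula: C8H18O.
DoU = (2C + 2 + N − H − X) / 2 = (2·8 + 2 + 0 − 18 − 0) / 2 = 0.

0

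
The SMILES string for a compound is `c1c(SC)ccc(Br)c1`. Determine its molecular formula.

C7H7BrS

Atom tally by fragment:
  benzene ring core → C:6 H:6
  (− 2 ring H displaced by substituents)
  + SCH3 → C:1 H:3 S:1
  + Br → Br:1
Element totals:
  C: 7
  H: 7
  Br: 1
  S: 1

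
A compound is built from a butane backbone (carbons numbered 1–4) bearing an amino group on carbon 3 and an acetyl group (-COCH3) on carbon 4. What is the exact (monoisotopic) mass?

115.0997

Atom tally by fragment:
  CH3 → C:1 H:3
  CH2 → C:1 H:2
  CH(NH2) → C:1 H:3 N:1
  CH2COCH3 → C:3 H:5 O:1
Element totals:
  C: 6
  H: 13
  N: 1
  O: 1
Molecular formula: C6H13NO.
  M = 6(12.0) + 13(1.007825) + 14.003074 + 15.994915
    = 72.000000 + 13.101725 + 14.003074 + 15.994915 = 115.099714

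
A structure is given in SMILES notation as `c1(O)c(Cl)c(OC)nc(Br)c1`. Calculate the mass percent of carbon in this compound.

Atom tally by fragment:
  pyridine ring core → C:5 H:5 N:1
  (− 4 ring H displaced by substituents)
  + OH → O:1 H:1
  + Cl → Cl:1
  + OCH3 → C:1 H:3 O:1
  + Br → Br:1
Element totals:
  C: 6
  H: 5
  Br: 1
  Cl: 1
  N: 1
  O: 2
Molecular formula: C6H5BrClNO2.
Molar mass = 238.465 g/mol.
Mass from C: 6 × 12.011 = 72.066 g/mol.
%C = 72.066 / 238.465 × 100 = 30.22%.

30.22%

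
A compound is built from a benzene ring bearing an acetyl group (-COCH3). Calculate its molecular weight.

Atom tally by fragment:
  benzene ring core → C:6 H:6
  (− 1 ring H displaced by substituents)
  + COCH3 → C:2 H:3 O:1
Element totals:
  C: 8
  H: 8
  O: 1
Molecular formula: C8H8O.
  M = 8(12.011) + 8(1.008) + 15.999
    = 96.088 + 8.064 + 15.999 = 120.151

120.15 g/mol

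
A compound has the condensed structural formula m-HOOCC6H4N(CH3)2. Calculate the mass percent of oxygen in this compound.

19.37%

Element totals:
  C: 9
  H: 11
  N: 1
  O: 2
Molecular formula: C9H11NO2.
Molar mass = 165.192 g/mol.
Mass from O: 2 × 15.999 = 31.998 g/mol.
%O = 31.998 / 165.192 × 100 = 19.37%.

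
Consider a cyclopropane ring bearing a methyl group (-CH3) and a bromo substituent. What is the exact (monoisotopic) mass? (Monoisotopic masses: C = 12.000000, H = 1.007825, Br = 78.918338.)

133.9731

Atom tally by fragment:
  cyclopropane ring core → C:3 H:6
  (− 2 ring H displaced by substituents)
  + CH3 → C:1 H:3
  + Br → Br:1
Element totals:
  C: 4
  H: 7
  Br: 1
Molecular formula: C4H7Br.
  M = 4(12.0) + 7(1.007825) + 78.918338
    = 48.000000 + 7.054775 + 78.918338 = 133.973113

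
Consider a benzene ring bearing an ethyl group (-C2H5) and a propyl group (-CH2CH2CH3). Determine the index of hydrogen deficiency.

Atom tally by fragment:
  benzene ring core → C:6 H:6
  (− 2 ring H displaced by substituents)
  + C2H5 → C:2 H:5
  + CH2CH2CH3 → C:3 H:7
Element totals:
  C: 11
  H: 16
Molecular formula: C11H16.
DoU = (2C + 2 + N − H − X) / 2 = (2·11 + 2 + 0 − 16 − 0) / 2 = 4.

4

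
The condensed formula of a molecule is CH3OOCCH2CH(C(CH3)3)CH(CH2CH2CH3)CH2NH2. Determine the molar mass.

Atom tally by fragment:
  CH3OOCCH2 → C:3 H:5 O:2
  CH(C(CH3)3) → C:5 H:10
  CH(CH2CH2CH3) → C:4 H:8
  CH2NH2 → C:1 H:4 N:1
Element totals:
  C: 13
  H: 27
  N: 1
  O: 2
Molecular formula: C13H27NO2.
  M = 13(12.011) + 27(1.008) + 14.007 + 2(15.999)
    = 156.143 + 27.216 + 14.007 + 31.998 = 229.364

229.36 g/mol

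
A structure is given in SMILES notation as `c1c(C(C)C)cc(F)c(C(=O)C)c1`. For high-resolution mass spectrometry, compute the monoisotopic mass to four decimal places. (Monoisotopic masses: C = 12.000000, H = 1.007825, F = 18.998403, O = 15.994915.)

180.0950

Atom tally by fragment:
  benzene ring core → C:6 H:6
  (− 3 ring H displaced by substituents)
  + CH(CH3)2 → C:3 H:7
  + F → F:1
  + COCH3 → C:2 H:3 O:1
Element totals:
  C: 11
  H: 13
  F: 1
  O: 1
Molecular formula: C11H13FO.
  M = 11(12.0) + 13(1.007825) + 18.998403 + 15.994915
    = 132.000000 + 13.101725 + 18.998403 + 15.994915 = 180.095043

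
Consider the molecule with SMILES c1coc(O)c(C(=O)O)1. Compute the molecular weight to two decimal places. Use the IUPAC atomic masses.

Atom tally by fragment:
  furan ring core → C:4 H:4 O:1
  (− 2 ring H displaced by substituents)
  + OH → O:1 H:1
  + COOH → C:1 H:1 O:2
Element totals:
  C: 5
  H: 4
  O: 4
Molecular formula: C5H4O4.
  M = 5(12.011) + 4(1.008) + 4(15.999)
    = 60.055 + 4.032 + 63.996 = 128.083

128.08 g/mol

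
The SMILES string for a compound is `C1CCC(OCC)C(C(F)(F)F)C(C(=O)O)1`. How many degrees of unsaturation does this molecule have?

2

Atom tally by fragment:
  cyclohexane ring core → C:6 H:12
  (− 3 ring H displaced by substituents)
  + OC2H5 → C:2 H:5 O:1
  + CF3 → C:1 F:3
  + COOH → C:1 H:1 O:2
Element totals:
  C: 10
  H: 15
  F: 3
  O: 3
Molecular formula: C10H15F3O3.
DoU = (2C + 2 + N − H − X) / 2 = (2·10 + 2 + 0 − 15 − 3) / 2 = 2.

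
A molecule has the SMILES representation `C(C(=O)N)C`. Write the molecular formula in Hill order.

Atom tally by fragment:
  H2NOCCH2 → C:2 H:4 O:1 N:1
  CH3 → C:1 H:3
Element totals:
  C: 3
  H: 7
  N: 1
  O: 1

C3H7NO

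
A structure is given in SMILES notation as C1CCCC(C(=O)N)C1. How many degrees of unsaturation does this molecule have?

2

Atom tally by fragment:
  cyclohexane ring core → C:6 H:12
  (− 1 ring H displaced by substituents)
  + CONH2 → C:1 H:2 O:1 N:1
Element totals:
  C: 7
  H: 13
  N: 1
  O: 1
Molecular formula: C7H13NO.
DoU = (2C + 2 + N − H − X) / 2 = (2·7 + 2 + 1 − 13 − 0) / 2 = 2.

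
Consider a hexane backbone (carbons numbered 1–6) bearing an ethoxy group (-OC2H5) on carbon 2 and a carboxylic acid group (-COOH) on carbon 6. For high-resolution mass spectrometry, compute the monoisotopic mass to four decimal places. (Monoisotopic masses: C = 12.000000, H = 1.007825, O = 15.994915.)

174.1256

Atom tally by fragment:
  CH3 → C:1 H:3
  CH(OC2H5) → C:3 H:6 O:1
  CH2 → C:1 H:2
  CH2 → C:1 H:2
  CH2 → C:1 H:2
  CH2COOH → C:2 H:3 O:2
Element totals:
  C: 9
  H: 18
  O: 3
Molecular formula: C9H18O3.
  M = 9(12.0) + 18(1.007825) + 3(15.994915)
    = 108.000000 + 18.140850 + 47.984745 = 174.125595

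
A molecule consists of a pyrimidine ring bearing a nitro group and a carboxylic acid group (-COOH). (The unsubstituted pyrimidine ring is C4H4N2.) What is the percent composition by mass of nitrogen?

Atom tally by fragment:
  pyrimidine ring core → C:4 H:4 N:2
  (− 2 ring H displaced by substituents)
  + NO2 → N:1 O:2
  + COOH → C:1 H:1 O:2
Element totals:
  C: 5
  H: 3
  N: 3
  O: 4
Molecular formula: C5H3N3O4.
Molar mass = 169.096 g/mol.
Mass from N: 3 × 14.007 = 42.021 g/mol.
%N = 42.021 / 169.096 × 100 = 24.85%.

24.85%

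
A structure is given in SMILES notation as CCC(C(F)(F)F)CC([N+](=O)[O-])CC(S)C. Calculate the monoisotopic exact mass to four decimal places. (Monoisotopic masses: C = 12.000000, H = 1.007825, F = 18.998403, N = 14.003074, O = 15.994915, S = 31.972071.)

259.0854

Atom tally by fragment:
  CH3 → C:1 H:3
  CH2 → C:1 H:2
  CH(CF3) → C:2 H:1 F:3
  CH2 → C:1 H:2
  CH(NO2) → C:1 H:1 N:1 O:2
  CH2 → C:1 H:2
  CH(SH) → C:1 H:2 S:1
  CH3 → C:1 H:3
Element totals:
  C: 9
  H: 16
  F: 3
  N: 1
  O: 2
  S: 1
Molecular formula: C9H16F3NO2S.
  M = 9(12.0) + 16(1.007825) + 3(18.998403) + 14.003074 + 2(15.994915) + 31.972071
    = 108.000000 + 16.125200 + 56.995209 + 14.003074 + 31.989830 + 31.972071 = 259.085384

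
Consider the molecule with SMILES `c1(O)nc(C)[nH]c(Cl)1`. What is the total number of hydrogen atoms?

Atom tally by fragment:
  imidazole ring core → C:3 H:4 N:2
  (− 3 ring H displaced by substituents)
  + OH → O:1 H:1
  + CH3 → C:1 H:3
  + Cl → Cl:1
Element totals:
  C: 4
  H: 5
  Cl: 1
  N: 2
  O: 1

5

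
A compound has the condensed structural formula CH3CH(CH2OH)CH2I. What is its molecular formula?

Atom tally by fragment:
  CH3 → C:1 H:3
  CH(CH2OH) → C:2 H:4 O:1
  CH2I → C:1 H:2 I:1
Element totals:
  C: 4
  H: 9
  I: 1
  O: 1

C4H9IO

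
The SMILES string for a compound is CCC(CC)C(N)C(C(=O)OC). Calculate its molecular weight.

173.26 g/mol

Atom tally by fragment:
  CH3 → C:1 H:3
  CH2 → C:1 H:2
  CH(C2H5) → C:3 H:6
  CH(NH2) → C:1 H:3 N:1
  CH2COOCH3 → C:3 H:5 O:2
Element totals:
  C: 9
  H: 19
  N: 1
  O: 2
Molecular formula: C9H19NO2.
  M = 9(12.011) + 19(1.008) + 14.007 + 2(15.999)
    = 108.099 + 19.152 + 14.007 + 31.998 = 173.256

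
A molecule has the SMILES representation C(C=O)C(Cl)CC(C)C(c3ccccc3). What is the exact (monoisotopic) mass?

224.0968

Atom tally by fragment:
  OHCCH2 → C:2 H:3 O:1
  CH(Cl) → C:1 H:1 Cl:1
  CH2 → C:1 H:2
  CH(CH3) → C:2 H:4
  CH2C6H5 → C:7 H:7
Element totals:
  C: 13
  H: 17
  Cl: 1
  O: 1
Molecular formula: C13H17ClO.
  M = 13(12.0) + 17(1.007825) + 34.968853 + 15.994915
    = 156.000000 + 17.133025 + 34.968853 + 15.994915 = 224.096793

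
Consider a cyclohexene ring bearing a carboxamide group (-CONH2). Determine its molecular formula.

Atom tally by fragment:
  cyclohexene ring core → C:6 H:10
  (− 1 ring H displaced by substituents)
  + CONH2 → C:1 H:2 O:1 N:1
Element totals:
  C: 7
  H: 11
  N: 1
  O: 1

C7H11NO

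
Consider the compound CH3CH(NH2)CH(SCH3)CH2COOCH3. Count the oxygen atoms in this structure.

Atom tally by fragment:
  CH3 → C:1 H:3
  CH(NH2) → C:1 H:3 N:1
  CH(SCH3) → C:2 H:4 S:1
  CH2COOCH3 → C:3 H:5 O:2
Element totals:
  C: 7
  H: 15
  N: 1
  O: 2
  S: 1

2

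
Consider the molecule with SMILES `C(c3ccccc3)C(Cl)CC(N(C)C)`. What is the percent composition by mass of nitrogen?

Atom tally by fragment:
  C6H5CH2 → C:7 H:7
  CH(Cl) → C:1 H:1 Cl:1
  CH2 → C:1 H:2
  CH2N(CH3)2 → C:3 H:8 N:1
Element totals:
  C: 12
  H: 18
  Cl: 1
  N: 1
Molecular formula: C12H18ClN.
Molar mass = 211.733 g/mol.
Mass from N: 1 × 14.007 = 14.007 g/mol.
%N = 14.007 / 211.733 × 100 = 6.62%.

6.62%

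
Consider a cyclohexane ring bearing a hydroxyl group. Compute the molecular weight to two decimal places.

100.16 g/mol

Atom tally by fragment:
  cyclohexane ring core → C:6 H:12
  (− 1 ring H displaced by substituents)
  + OH → O:1 H:1
Element totals:
  C: 6
  H: 12
  O: 1
Molecular formula: C6H12O.
  M = 6(12.011) + 12(1.008) + 15.999
    = 72.066 + 12.096 + 15.999 = 100.161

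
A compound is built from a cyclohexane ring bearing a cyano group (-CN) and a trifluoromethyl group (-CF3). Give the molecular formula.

C8H10F3N

Atom tally by fragment:
  cyclohexane ring core → C:6 H:12
  (− 2 ring H displaced by substituents)
  + CN → C:1 N:1
  + CF3 → C:1 F:3
Element totals:
  C: 8
  H: 10
  F: 3
  N: 1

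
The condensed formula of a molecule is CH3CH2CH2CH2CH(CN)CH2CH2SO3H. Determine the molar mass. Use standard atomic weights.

Atom tally by fragment:
  CH3 → C:1 H:3
  CH2 → C:1 H:2
  CH2 → C:1 H:2
  CH2 → C:1 H:2
  CH(CN) → C:2 H:1 N:1
  CH2 → C:1 H:2
  CH2SO3H → C:1 H:3 S:1 O:3
Element totals:
  C: 8
  H: 15
  N: 1
  O: 3
  S: 1
Molecular formula: C8H15NO3S.
  M = 8(12.011) + 15(1.008) + 14.007 + 3(15.999) + 32.06
    = 96.088 + 15.120 + 14.007 + 47.997 + 32.060 = 205.272

205.27 g/mol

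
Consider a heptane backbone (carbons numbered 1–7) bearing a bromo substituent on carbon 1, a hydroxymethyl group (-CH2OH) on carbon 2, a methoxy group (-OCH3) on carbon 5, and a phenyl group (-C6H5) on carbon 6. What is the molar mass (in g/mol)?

Atom tally by fragment:
  BrCH2 → C:1 H:2 Br:1
  CH(CH2OH) → C:2 H:4 O:1
  CH2 → C:1 H:2
  CH2 → C:1 H:2
  CH(OCH3) → C:2 H:4 O:1
  CH(C6H5) → C:7 H:6
  CH3 → C:1 H:3
Element totals:
  C: 15
  H: 23
  Br: 1
  O: 2
Molecular formula: C15H23BrO2.
  M = 15(12.011) + 23(1.008) + 79.904 + 2(15.999)
    = 180.165 + 23.184 + 79.904 + 31.998 = 315.251

315.25 g/mol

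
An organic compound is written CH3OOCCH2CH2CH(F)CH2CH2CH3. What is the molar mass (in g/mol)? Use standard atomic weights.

Atom tally by fragment:
  CH3OOCCH2 → C:3 H:5 O:2
  CH2 → C:1 H:2
  CH(F) → C:1 H:1 F:1
  CH2 → C:1 H:2
  CH2 → C:1 H:2
  CH3 → C:1 H:3
Element totals:
  C: 8
  H: 15
  F: 1
  O: 2
Molecular formula: C8H15FO2.
  M = 8(12.011) + 15(1.008) + 18.998 + 2(15.999)
    = 96.088 + 15.120 + 18.998 + 31.998 = 162.204

162.20 g/mol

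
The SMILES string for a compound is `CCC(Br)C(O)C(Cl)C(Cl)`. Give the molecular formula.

C6H11BrCl2O

Atom tally by fragment:
  CH3 → C:1 H:3
  CH2 → C:1 H:2
  CH(Br) → C:1 H:1 Br:1
  CH(OH) → C:1 H:2 O:1
  CH(Cl) → C:1 H:1 Cl:1
  CH2Cl → C:1 H:2 Cl:1
Element totals:
  C: 6
  H: 11
  Br: 1
  Cl: 2
  O: 1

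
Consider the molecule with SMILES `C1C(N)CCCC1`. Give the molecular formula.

Atom tally by fragment:
  cyclohexane ring core → C:6 H:12
  (− 1 ring H displaced by substituents)
  + NH2 → N:1 H:2
Element totals:
  C: 6
  H: 13
  N: 1

C6H13N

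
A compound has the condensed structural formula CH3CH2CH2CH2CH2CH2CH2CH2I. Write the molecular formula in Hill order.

Atom tally by fragment:
  CH3 → C:1 H:3
  CH2 → C:1 H:2
  CH2 → C:1 H:2
  CH2 → C:1 H:2
  CH2 → C:1 H:2
  CH2 → C:1 H:2
  CH2 → C:1 H:2
  CH2I → C:1 H:2 I:1
Element totals:
  C: 8
  H: 17
  I: 1

C8H17I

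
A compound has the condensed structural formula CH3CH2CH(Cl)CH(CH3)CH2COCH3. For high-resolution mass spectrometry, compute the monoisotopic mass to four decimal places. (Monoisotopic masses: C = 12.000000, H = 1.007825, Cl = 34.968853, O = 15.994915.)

Atom tally by fragment:
  CH3 → C:1 H:3
  CH2 → C:1 H:2
  CH(Cl) → C:1 H:1 Cl:1
  CH(CH3) → C:2 H:4
  CH2COCH3 → C:3 H:5 O:1
Element totals:
  C: 8
  H: 15
  Cl: 1
  O: 1
Molecular formula: C8H15ClO.
  M = 8(12.0) + 15(1.007825) + 34.968853 + 15.994915
    = 96.000000 + 15.117375 + 34.968853 + 15.994915 = 162.081143

162.0811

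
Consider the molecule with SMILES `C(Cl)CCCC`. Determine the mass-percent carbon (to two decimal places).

Atom tally by fragment:
  ClCH2 → C:1 H:2 Cl:1
  CH2 → C:1 H:2
  CH2 → C:1 H:2
  CH2 → C:1 H:2
  CH3 → C:1 H:3
Element totals:
  C: 5
  H: 11
  Cl: 1
Molecular formula: C5H11Cl.
Molar mass = 106.593 g/mol.
Mass from C: 5 × 12.011 = 60.055 g/mol.
%C = 60.055 / 106.593 × 100 = 56.34%.

56.34%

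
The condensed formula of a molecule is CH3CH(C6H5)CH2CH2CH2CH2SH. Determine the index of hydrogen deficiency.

Atom tally by fragment:
  CH3 → C:1 H:3
  CH(C6H5) → C:7 H:6
  CH2 → C:1 H:2
  CH2 → C:1 H:2
  CH2 → C:1 H:2
  CH2SH → C:1 H:3 S:1
Element totals:
  C: 12
  H: 18
  S: 1
Molecular formula: C12H18S.
DoU = (2C + 2 + N − H − X) / 2 = (2·12 + 2 + 0 − 18 − 0) / 2 = 4.

4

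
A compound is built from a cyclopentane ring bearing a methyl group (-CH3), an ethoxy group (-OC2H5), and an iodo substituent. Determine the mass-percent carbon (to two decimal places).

Atom tally by fragment:
  cyclopentane ring core → C:5 H:10
  (− 3 ring H displaced by substituents)
  + CH3 → C:1 H:3
  + OC2H5 → C:2 H:5 O:1
  + I → I:1
Element totals:
  C: 8
  H: 15
  I: 1
  O: 1
Molecular formula: C8H15IO.
Molar mass = 254.111 g/mol.
Mass from C: 8 × 12.011 = 96.088 g/mol.
%C = 96.088 / 254.111 × 100 = 37.81%.

37.81%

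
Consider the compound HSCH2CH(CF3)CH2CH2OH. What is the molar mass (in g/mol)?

Atom tally by fragment:
  HSCH2 → C:1 H:3 S:1
  CH(CF3) → C:2 H:1 F:3
  CH2CH2OH → C:2 H:5 O:1
Element totals:
  C: 5
  H: 9
  F: 3
  O: 1
  S: 1
Molecular formula: C5H9F3OS.
  M = 5(12.011) + 9(1.008) + 3(18.998) + 15.999 + 32.06
    = 60.055 + 9.072 + 56.994 + 15.999 + 32.060 = 174.180

174.18 g/mol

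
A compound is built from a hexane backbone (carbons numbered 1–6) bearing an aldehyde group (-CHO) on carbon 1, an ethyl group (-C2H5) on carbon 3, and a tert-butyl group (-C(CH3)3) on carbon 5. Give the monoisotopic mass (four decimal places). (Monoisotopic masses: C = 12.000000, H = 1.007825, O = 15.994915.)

198.1984

Atom tally by fragment:
  OHCCH2 → C:2 H:3 O:1
  CH2 → C:1 H:2
  CH(C2H5) → C:3 H:6
  CH2 → C:1 H:2
  CH(C(CH3)3) → C:5 H:10
  CH3 → C:1 H:3
Element totals:
  C: 13
  H: 26
  O: 1
Molecular formula: C13H26O.
  M = 13(12.0) + 26(1.007825) + 15.994915
    = 156.000000 + 26.203450 + 15.994915 = 198.198365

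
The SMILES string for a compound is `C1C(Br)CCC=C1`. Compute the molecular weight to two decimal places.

Atom tally by fragment:
  cyclohexene ring core → C:6 H:10
  (− 1 ring H displaced by substituents)
  + Br → Br:1
Element totals:
  C: 6
  H: 9
  Br: 1
Molecular formula: C6H9Br.
  M = 6(12.011) + 9(1.008) + 79.904
    = 72.066 + 9.072 + 79.904 = 161.042

161.04 g/mol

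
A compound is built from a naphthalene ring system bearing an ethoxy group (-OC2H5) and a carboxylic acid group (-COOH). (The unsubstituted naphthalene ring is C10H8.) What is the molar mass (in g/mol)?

216.24 g/mol

Atom tally by fragment:
  naphthalene ring system core → C:10 H:8
  (− 2 ring H displaced by substituents)
  + OC2H5 → C:2 H:5 O:1
  + COOH → C:1 H:1 O:2
Element totals:
  C: 13
  H: 12
  O: 3
Molecular formula: C13H12O3.
  M = 13(12.011) + 12(1.008) + 3(15.999)
    = 156.143 + 12.096 + 47.997 = 216.236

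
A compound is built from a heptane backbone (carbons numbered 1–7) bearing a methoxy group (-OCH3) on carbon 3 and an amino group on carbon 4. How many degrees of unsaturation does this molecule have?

0

Atom tally by fragment:
  CH3 → C:1 H:3
  CH2 → C:1 H:2
  CH(OCH3) → C:2 H:4 O:1
  CH(NH2) → C:1 H:3 N:1
  CH2 → C:1 H:2
  CH2 → C:1 H:2
  CH3 → C:1 H:3
Element totals:
  C: 8
  H: 19
  N: 1
  O: 1
Molecular formula: C8H19NO.
DoU = (2C + 2 + N − H − X) / 2 = (2·8 + 2 + 1 − 19 − 0) / 2 = 0.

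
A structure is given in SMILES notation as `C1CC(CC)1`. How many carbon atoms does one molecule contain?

5

Atom tally by fragment:
  cyclopropane ring core → C:3 H:6
  (− 1 ring H displaced by substituents)
  + C2H5 → C:2 H:5
Element totals:
  C: 5
  H: 10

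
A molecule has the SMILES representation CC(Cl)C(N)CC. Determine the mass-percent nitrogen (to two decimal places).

11.52%

Atom tally by fragment:
  CH3 → C:1 H:3
  CH(Cl) → C:1 H:1 Cl:1
  CH(NH2) → C:1 H:3 N:1
  CH2 → C:1 H:2
  CH3 → C:1 H:3
Element totals:
  C: 5
  H: 12
  Cl: 1
  N: 1
Molecular formula: C5H12ClN.
Molar mass = 121.608 g/mol.
Mass from N: 1 × 14.007 = 14.007 g/mol.
%N = 14.007 / 121.608 × 100 = 11.52%.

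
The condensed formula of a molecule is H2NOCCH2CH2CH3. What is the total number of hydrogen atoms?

9

Element totals:
  C: 4
  H: 9
  N: 1
  O: 1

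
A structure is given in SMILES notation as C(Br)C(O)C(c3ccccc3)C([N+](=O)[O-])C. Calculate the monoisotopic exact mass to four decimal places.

Atom tally by fragment:
  BrCH2 → C:1 H:2 Br:1
  CH(OH) → C:1 H:2 O:1
  CH(C6H5) → C:7 H:6
  CH(NO2) → C:1 H:1 N:1 O:2
  CH3 → C:1 H:3
Element totals:
  C: 11
  H: 14
  Br: 1
  N: 1
  O: 3
Molecular formula: C11H14BrNO3.
  M = 11(12.0) + 14(1.007825) + 78.918338 + 14.003074 + 3(15.994915)
    = 132.000000 + 14.109550 + 78.918338 + 14.003074 + 47.984745 = 287.015707

287.0157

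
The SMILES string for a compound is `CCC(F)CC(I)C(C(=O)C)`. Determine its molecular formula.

Atom tally by fragment:
  CH3 → C:1 H:3
  CH2 → C:1 H:2
  CH(F) → C:1 H:1 F:1
  CH2 → C:1 H:2
  CH(I) → C:1 H:1 I:1
  CH2COCH3 → C:3 H:5 O:1
Element totals:
  C: 8
  H: 14
  F: 1
  I: 1
  O: 1

C8H14FIO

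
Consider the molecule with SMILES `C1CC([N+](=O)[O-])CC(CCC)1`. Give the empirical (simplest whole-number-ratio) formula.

Atom tally by fragment:
  cyclopentane ring core → C:5 H:10
  (− 2 ring H displaced by substituents)
  + NO2 → N:1 O:2
  + CH2CH2CH3 → C:3 H:7
Element totals:
  C: 8
  H: 15
  N: 1
  O: 2
Molecular formula: C8H15NO2.
gcd of subscripts (8, 15, 1, 2) = 1, so the empirical formula equals the molecular formula.

C8H15NO2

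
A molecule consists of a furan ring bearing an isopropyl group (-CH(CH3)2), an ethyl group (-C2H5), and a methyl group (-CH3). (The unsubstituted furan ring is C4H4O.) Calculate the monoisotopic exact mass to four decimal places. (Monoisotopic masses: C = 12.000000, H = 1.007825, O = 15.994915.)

Atom tally by fragment:
  furan ring core → C:4 H:4 O:1
  (− 3 ring H displaced by substituents)
  + CH(CH3)2 → C:3 H:7
  + C2H5 → C:2 H:5
  + CH3 → C:1 H:3
Element totals:
  C: 10
  H: 16
  O: 1
Molecular formula: C10H16O.
  M = 10(12.0) + 16(1.007825) + 15.994915
    = 120.000000 + 16.125200 + 15.994915 = 152.120115

152.1201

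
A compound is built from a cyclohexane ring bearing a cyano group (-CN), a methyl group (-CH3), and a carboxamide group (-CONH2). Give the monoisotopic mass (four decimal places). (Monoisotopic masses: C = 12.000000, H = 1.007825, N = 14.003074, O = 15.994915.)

Atom tally by fragment:
  cyclohexane ring core → C:6 H:12
  (− 3 ring H displaced by substituents)
  + CN → C:1 N:1
  + CH3 → C:1 H:3
  + CONH2 → C:1 H:2 O:1 N:1
Element totals:
  C: 9
  H: 14
  N: 2
  O: 1
Molecular formula: C9H14N2O.
  M = 9(12.0) + 14(1.007825) + 2(14.003074) + 15.994915
    = 108.000000 + 14.109550 + 28.006148 + 15.994915 = 166.110613

166.1106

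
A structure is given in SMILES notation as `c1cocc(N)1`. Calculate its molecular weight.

Atom tally by fragment:
  furan ring core → C:4 H:4 O:1
  (− 1 ring H displaced by substituents)
  + NH2 → N:1 H:2
Element totals:
  C: 4
  H: 5
  N: 1
  O: 1
Molecular formula: C4H5NO.
  M = 4(12.011) + 5(1.008) + 14.007 + 15.999
    = 48.044 + 5.040 + 14.007 + 15.999 = 83.090

83.09 g/mol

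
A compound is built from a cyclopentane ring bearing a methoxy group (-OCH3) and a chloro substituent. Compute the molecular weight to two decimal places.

134.60 g/mol

Atom tally by fragment:
  cyclopentane ring core → C:5 H:10
  (− 2 ring H displaced by substituents)
  + OCH3 → C:1 H:3 O:1
  + Cl → Cl:1
Element totals:
  C: 6
  H: 11
  Cl: 1
  O: 1
Molecular formula: C6H11ClO.
  M = 6(12.011) + 11(1.008) + 35.45 + 15.999
    = 72.066 + 11.088 + 35.450 + 15.999 = 134.603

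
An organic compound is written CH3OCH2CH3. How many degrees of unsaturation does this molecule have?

0

Element totals:
  C: 3
  H: 8
  O: 1
Molecular formula: C3H8O.
DoU = (2C + 2 + N − H − X) / 2 = (2·3 + 2 + 0 − 8 − 0) / 2 = 0.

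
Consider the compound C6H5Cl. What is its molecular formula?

Element totals:
  C: 6
  H: 5
  Cl: 1

C6H5Cl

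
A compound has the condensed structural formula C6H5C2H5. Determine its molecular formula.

Atom tally by fragment:
  benzene ring core → C:6 H:6
  (− 1 ring H displaced by substituents)
  + C2H5 → C:2 H:5
Element totals:
  C: 8
  H: 10

C8H10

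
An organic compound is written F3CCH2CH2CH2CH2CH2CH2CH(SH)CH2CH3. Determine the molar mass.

228.32 g/mol

Atom tally by fragment:
  F3CCH2 → C:2 H:2 F:3
  CH2 → C:1 H:2
  CH2 → C:1 H:2
  CH2 → C:1 H:2
  CH2 → C:1 H:2
  CH2 → C:1 H:2
  CH(SH) → C:1 H:2 S:1
  CH2 → C:1 H:2
  CH3 → C:1 H:3
Element totals:
  C: 10
  H: 19
  F: 3
  S: 1
Molecular formula: C10H19F3S.
  M = 10(12.011) + 19(1.008) + 3(18.998) + 32.06
    = 120.110 + 19.152 + 56.994 + 32.060 = 228.316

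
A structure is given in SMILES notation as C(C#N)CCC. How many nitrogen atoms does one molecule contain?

1

Atom tally by fragment:
  NCCH2 → C:2 H:2 N:1
  CH2 → C:1 H:2
  CH2 → C:1 H:2
  CH3 → C:1 H:3
Element totals:
  C: 5
  H: 9
  N: 1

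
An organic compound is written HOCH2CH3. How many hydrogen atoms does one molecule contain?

6

Element totals:
  C: 2
  H: 6
  O: 1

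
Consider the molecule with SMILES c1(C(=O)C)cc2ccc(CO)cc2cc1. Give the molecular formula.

Atom tally by fragment:
  naphthalene ring system core → C:10 H:8
  (− 2 ring H displaced by substituents)
  + COCH3 → C:2 H:3 O:1
  + CH2OH → C:1 H:3 O:1
Element totals:
  C: 13
  H: 12
  O: 2

C13H12O2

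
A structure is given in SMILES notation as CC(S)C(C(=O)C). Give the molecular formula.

Atom tally by fragment:
  CH3 → C:1 H:3
  CH(SH) → C:1 H:2 S:1
  CH2COCH3 → C:3 H:5 O:1
Element totals:
  C: 5
  H: 10
  O: 1
  S: 1

C5H10OS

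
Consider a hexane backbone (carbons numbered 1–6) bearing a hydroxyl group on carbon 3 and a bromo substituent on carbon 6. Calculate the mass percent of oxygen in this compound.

8.84%

Atom tally by fragment:
  CH3 → C:1 H:3
  CH2 → C:1 H:2
  CH(OH) → C:1 H:2 O:1
  CH2 → C:1 H:2
  CH2 → C:1 H:2
  CH2Br → C:1 H:2 Br:1
Element totals:
  C: 6
  H: 13
  Br: 1
  O: 1
Molecular formula: C6H13BrO.
Molar mass = 181.073 g/mol.
Mass from O: 1 × 15.999 = 15.999 g/mol.
%O = 15.999 / 181.073 × 100 = 8.84%.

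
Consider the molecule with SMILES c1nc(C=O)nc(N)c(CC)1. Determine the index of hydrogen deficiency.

5

Atom tally by fragment:
  pyrimidine ring core → C:4 H:4 N:2
  (− 3 ring H displaced by substituents)
  + CHO → C:1 H:1 O:1
  + NH2 → N:1 H:2
  + C2H5 → C:2 H:5
Element totals:
  C: 7
  H: 9
  N: 3
  O: 1
Molecular formula: C7H9N3O.
DoU = (2C + 2 + N − H − X) / 2 = (2·7 + 2 + 3 − 9 − 0) / 2 = 5.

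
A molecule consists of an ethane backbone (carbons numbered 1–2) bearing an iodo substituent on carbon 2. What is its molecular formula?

C2H5I

Atom tally by fragment:
  CH3 → C:1 H:3
  CH2I → C:1 H:2 I:1
Element totals:
  C: 2
  H: 5
  I: 1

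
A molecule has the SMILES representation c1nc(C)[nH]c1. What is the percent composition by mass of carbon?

Atom tally by fragment:
  imidazole ring core → C:3 H:4 N:2
  (− 1 ring H displaced by substituents)
  + CH3 → C:1 H:3
Element totals:
  C: 4
  H: 6
  N: 2
Molecular formula: C4H6N2.
Molar mass = 82.106 g/mol.
Mass from C: 4 × 12.011 = 48.044 g/mol.
%C = 48.044 / 82.106 × 100 = 58.51%.

58.51%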